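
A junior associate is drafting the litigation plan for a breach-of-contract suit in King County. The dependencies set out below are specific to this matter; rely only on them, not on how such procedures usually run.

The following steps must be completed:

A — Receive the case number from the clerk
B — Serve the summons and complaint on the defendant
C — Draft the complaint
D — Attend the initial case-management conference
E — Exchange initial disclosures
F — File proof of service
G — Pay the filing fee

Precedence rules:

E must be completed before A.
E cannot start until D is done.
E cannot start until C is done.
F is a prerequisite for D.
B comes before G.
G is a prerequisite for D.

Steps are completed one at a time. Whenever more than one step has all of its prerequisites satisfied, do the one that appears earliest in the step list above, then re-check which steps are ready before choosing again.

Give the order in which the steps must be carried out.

B, C, F, G, D, E, A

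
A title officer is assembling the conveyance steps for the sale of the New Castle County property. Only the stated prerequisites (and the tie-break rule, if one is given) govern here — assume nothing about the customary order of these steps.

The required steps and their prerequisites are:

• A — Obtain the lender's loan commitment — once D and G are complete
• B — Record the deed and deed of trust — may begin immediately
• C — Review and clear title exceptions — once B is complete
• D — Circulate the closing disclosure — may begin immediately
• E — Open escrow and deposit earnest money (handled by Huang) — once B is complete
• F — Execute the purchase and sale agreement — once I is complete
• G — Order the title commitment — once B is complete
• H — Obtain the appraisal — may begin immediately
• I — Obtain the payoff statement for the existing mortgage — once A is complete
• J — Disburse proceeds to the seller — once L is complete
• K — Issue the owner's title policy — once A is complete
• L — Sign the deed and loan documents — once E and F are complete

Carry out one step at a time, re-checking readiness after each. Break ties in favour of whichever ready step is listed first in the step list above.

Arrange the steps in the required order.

B → C → D → E → G → A → H → I → F → K → L → J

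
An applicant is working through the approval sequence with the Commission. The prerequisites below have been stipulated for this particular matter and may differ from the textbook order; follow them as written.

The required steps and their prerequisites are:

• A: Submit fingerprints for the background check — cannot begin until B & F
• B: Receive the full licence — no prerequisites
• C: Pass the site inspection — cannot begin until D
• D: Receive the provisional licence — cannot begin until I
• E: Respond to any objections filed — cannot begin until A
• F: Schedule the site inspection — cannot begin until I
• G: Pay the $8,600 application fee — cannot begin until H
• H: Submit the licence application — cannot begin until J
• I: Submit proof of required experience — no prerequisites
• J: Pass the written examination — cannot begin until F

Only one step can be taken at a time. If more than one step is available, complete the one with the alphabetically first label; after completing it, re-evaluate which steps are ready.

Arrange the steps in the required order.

B and I have no prerequisites; B has the earlier label, so B is first.
I is the only step now ready → I.
Ready: D and F. D has the earlier label → D.
C now also ready, so the ready set is {C, F}; C has the earlier label → C.
That leaves F as the only ready step → F.
Now A and J have their prerequisites met. A has the earlier label, so A next.
E now also ready, so the ready set is {E, J}; E has the earlier label → E.
J is the only step now ready → J.
H needed J, now all done → H.
That leaves G as the only ready step → G.

B, I, D, C, F, A, E, J, H, G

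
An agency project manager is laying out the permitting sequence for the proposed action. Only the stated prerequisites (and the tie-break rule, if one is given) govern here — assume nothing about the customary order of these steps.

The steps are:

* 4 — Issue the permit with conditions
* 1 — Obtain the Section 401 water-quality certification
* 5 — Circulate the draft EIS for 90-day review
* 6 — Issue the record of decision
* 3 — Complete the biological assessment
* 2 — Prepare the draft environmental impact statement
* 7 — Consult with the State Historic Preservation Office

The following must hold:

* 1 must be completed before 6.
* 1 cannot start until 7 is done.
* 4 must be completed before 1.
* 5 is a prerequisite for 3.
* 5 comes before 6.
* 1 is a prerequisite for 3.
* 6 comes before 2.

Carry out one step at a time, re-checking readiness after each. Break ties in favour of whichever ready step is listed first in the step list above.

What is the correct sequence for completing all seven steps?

4, 5 and 7 have no prerequisites; 4 is listed earlier, so 4 is first.
Now 5 and 7 have their prerequisites met. 5 is listed earlier, so 5 next.
That leaves 7 as the only ready step → 7.
1 needed 4 and 7, now all done → 1.
Now 6 and 3 have their prerequisites met. 6 is listed earlier, so 6 next.
Ready: 3 and 2. 3 is listed earlier → 3.
That leaves 2 as the only ready step → 2.

4, 5, 7, 1, 6, 3, 2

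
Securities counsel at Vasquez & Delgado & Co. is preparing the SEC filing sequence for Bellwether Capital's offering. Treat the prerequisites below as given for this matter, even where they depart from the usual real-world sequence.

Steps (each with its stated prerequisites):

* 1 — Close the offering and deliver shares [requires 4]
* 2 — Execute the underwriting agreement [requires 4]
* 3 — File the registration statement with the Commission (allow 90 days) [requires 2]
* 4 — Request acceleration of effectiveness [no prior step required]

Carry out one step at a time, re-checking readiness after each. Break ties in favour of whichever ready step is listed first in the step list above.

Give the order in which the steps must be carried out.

4 has no prerequisites → 4 first.
1 and 2 are both available; 1 is listed earlier → 1.
2 is the only step now ready → 2.
3 needed 2, now all done → 3.

4 1 2 3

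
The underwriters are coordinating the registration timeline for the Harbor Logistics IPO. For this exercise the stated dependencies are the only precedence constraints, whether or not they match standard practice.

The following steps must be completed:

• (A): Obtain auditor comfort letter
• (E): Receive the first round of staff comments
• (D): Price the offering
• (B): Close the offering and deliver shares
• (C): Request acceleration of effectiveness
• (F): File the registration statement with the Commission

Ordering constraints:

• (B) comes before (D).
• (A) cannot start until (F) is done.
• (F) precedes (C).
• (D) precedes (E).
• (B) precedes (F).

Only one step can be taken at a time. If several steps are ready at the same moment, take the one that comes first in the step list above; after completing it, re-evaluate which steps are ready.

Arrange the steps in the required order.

(B), (D), (E), (F), (A), (C)

Only (B) has no prerequisites, so it is first.
Now (D) and (F) have their prerequisites met. (D) is listed earlier, so (D) next.
Ready: (E) and (F). (E) is listed earlier → (E).
Next only (F) has its prerequisites met → (F).
Ready: (A) and (C). (A) is listed earlier → (A).
(C) is the only step now ready → (C).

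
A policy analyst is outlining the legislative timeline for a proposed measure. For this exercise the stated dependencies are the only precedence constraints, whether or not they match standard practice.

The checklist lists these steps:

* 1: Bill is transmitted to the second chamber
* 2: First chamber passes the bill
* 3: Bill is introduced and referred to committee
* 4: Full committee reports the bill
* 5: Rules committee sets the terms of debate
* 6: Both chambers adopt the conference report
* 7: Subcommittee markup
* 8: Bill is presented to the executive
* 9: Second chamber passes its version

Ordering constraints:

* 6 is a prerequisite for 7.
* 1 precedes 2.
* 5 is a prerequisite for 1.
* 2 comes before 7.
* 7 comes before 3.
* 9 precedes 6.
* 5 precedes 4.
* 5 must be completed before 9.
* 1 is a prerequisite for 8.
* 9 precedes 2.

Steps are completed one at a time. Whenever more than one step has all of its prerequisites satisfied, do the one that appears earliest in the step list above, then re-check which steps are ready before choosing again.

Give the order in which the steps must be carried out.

5 has no prerequisites → 5 first.
Now 1, 4 and 9 have their prerequisites met. 1 is listed earlier, so 1 next.
8 now also ready, so the ready set is {4, 8, 9}; 4 is listed earlier → 4.
Ready: 8 and 9. 8 is listed earlier → 8.
That leaves 9 as the only ready step → 9.
2 and 6 are both available; 2 is listed earlier → 2.
6 is the only step now ready → 6.
7 needed 2 and 6, now all done → 7.
3 needed 7, now all done → 3.

5 1 4 8 9 2 6 7 3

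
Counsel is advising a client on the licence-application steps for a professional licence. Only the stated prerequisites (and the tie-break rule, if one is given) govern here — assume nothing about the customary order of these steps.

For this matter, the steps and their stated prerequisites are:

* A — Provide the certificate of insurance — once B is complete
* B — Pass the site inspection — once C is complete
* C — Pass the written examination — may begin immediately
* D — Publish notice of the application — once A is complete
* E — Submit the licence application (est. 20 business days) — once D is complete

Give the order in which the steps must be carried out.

C B A D E

C has no prerequisites → C first.
Next only B has its prerequisites met → B.
A needed B, now all done → A.
That leaves D as the only ready step → D.
E needed D, now all done → E.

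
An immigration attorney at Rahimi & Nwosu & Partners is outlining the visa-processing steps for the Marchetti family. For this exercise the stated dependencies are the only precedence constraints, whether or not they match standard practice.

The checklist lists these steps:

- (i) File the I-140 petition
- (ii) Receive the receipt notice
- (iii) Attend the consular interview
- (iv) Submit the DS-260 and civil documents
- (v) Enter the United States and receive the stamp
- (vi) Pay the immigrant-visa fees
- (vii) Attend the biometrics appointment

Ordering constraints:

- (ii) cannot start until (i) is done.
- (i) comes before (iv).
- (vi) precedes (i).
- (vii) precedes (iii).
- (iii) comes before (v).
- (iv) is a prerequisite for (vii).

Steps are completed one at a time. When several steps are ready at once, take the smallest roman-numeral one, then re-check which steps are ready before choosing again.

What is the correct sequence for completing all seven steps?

Only (vi) has no prerequisites, so it is first.
(i) needed (vi), now all done → (i).
Now (ii) and (iv) have their prerequisites met. (ii) has the earlier label, so (ii) next.
(iv) needed (i), now all done → (iv).
(vii) needed (iv), now all done → (vii).
(iii) needed (vii), now all done → (iii).
(v) needed (iii), now all done → (v).

(vi), (i), (ii), (iv), (vii), (iii), (v)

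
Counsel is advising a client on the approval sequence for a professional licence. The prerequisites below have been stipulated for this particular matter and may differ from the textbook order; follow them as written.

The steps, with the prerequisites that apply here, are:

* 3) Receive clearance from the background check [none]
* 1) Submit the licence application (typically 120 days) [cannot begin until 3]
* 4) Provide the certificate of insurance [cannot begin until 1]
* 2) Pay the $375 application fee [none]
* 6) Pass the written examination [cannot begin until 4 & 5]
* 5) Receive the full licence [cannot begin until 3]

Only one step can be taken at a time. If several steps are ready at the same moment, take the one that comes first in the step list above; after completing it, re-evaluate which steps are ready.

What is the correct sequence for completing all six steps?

3, 1, 4, 2, 5, 6

Nothing is required for 3 and 2. 3 is listed earlier → 3 first.
1 and 5 now also ready, so the ready set is {1, 2, 5}; 1 is listed earlier → 1.
Now 4, 2 and 5 have their prerequisites met. 4 is listed earlier, so 4 next.
Now 2 and 5 have their prerequisites met. 2 is listed earlier, so 2 next.
5 needed 3, now all done → 5.
That leaves 6 as the only ready step → 6.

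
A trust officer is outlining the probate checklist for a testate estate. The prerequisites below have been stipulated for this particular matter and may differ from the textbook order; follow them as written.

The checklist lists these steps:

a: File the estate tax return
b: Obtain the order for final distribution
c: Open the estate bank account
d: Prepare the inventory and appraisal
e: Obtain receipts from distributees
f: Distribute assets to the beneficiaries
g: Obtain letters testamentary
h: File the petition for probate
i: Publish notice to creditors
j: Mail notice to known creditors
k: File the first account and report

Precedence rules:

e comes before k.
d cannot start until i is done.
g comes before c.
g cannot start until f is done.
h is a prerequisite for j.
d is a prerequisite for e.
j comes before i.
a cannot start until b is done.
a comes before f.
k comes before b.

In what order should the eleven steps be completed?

h has no prerequisites → h first.
j is the only step now ready → j.
i is the only step now ready → i.
That leaves d as the only ready step → d.
e needed d, now all done → e.
That leaves k as the only ready step → k.
b needed k, now all done → b.
a needed b, now all done → a.
Next only f has its prerequisites met → f.
g is the only step now ready → g.
c needed g, now all done → c.

h, j, i, d, e, k, b, a, f, g, c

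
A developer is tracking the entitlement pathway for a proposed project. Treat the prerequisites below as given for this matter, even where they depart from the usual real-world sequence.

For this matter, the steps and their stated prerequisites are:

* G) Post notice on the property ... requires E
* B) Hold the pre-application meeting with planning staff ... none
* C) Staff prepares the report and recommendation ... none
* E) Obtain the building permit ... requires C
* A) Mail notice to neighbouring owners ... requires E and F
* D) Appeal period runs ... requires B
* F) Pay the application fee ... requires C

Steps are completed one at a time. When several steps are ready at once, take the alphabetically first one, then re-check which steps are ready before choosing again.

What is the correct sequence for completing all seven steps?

B and C have no prerequisites; B has the earlier label, so B is first.
Now C and D have their prerequisites met. C has the earlier label, so C next.
E and F now also ready, so the ready set is {D, E, F}; D has the earlier label → D.
Ready: E and F. E has the earlier label → E.
G now also ready, so the ready set is {F, G}; F has the earlier label → F.
A and G are both available; A has the earlier label → A.
G needed E, now all done → G.

B → C → D → E → F → A → G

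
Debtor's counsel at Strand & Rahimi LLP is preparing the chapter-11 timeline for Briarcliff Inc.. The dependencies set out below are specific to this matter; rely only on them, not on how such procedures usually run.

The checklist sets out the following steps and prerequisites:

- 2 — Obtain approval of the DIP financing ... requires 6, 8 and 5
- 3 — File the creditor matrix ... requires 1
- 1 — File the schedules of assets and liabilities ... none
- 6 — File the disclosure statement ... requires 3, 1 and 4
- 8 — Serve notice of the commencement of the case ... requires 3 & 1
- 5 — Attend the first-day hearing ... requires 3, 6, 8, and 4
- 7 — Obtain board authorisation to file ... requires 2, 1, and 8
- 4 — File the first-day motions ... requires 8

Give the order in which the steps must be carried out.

1 → 3 → 8 → 4 → 6 → 5 → 2 → 7

Only 1 has no prerequisites, so it is first.
3 is the only step now ready → 3.
That leaves 8 as the only ready step → 8.
That leaves 4 as the only ready step → 4.
Next only 6 has its prerequisites met → 6.
5 is the only step now ready → 5.
Next only 2 has its prerequisites met → 2.
7 is the only step now ready → 7.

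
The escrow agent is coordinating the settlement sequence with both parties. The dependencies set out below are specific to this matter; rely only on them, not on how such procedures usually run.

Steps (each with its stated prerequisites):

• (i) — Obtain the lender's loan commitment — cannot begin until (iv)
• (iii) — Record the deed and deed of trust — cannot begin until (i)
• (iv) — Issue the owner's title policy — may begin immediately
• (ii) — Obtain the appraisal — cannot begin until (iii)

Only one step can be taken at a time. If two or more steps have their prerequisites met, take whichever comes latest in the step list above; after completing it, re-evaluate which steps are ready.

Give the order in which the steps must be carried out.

(iv) (i) (iii) (ii)

(iv) has no prerequisites → (iv) first.
(i) is the only step now ready → (i).
Next only (iii) has its prerequisites met → (iii).
Next only (ii) has its prerequisites met → (ii).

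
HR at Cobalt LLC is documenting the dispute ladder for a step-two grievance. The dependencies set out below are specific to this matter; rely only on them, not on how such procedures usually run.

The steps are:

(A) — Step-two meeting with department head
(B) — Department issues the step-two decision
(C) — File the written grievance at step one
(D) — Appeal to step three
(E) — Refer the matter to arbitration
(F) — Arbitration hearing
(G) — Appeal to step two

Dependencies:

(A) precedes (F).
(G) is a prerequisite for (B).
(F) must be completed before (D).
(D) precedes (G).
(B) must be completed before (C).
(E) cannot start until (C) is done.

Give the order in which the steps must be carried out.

(A) has no prerequisites → (A) first.
Next only (F) has its prerequisites met → (F).
Next only (D) has its prerequisites met → (D).
That leaves (G) as the only ready step → (G).
(B) is the only step now ready → (B).
That leaves (C) as the only ready step → (C).
(E) needed (C), now all done → (E).

(A) → (F) → (D) → (G) → (B) → (C) → (E)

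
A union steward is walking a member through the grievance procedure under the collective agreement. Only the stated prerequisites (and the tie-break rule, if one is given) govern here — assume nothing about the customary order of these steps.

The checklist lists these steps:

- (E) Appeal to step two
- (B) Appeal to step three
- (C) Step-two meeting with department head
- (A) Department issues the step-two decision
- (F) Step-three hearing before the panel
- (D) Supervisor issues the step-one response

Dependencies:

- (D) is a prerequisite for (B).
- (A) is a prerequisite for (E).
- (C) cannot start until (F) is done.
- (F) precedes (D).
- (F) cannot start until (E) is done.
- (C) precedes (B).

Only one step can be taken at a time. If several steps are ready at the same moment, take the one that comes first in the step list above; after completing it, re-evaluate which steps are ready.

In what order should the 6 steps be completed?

Only (A) has no prerequisites, so it is first.
That leaves (E) as the only ready step → (E).
That leaves (F) as the only ready step → (F).
(C) and (D) are both available; (C) is listed earlier → (C).
That leaves (D) as the only ready step → (D).
(B) needed (C) and (D), now all done → (B).

(A), (E), (F), (C), (D), (B)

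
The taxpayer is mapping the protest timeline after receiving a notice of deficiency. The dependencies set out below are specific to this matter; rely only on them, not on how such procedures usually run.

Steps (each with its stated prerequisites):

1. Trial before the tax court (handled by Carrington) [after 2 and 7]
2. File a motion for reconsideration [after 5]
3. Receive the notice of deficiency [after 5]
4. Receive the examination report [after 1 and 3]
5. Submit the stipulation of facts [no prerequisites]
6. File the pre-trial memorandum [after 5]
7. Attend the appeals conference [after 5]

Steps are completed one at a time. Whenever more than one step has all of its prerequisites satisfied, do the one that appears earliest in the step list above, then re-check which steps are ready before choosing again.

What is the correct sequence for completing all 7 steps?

5 has no prerequisites → 5 first.
Now 2, 3, 6 and 7 have their prerequisites met. 2 is listed earlier, so 2 next.
Now 3, 6 and 7 have their prerequisites met. 3 is listed earlier, so 3 next.
Ready: 6 and 7. 6 is listed earlier → 6.
Next only 7 has its prerequisites met → 7.
1 needed 2 and 7, now all done → 1.
4 needed 1 and 3, now all done → 4.

5, 2, 3, 6, 7, 1, 4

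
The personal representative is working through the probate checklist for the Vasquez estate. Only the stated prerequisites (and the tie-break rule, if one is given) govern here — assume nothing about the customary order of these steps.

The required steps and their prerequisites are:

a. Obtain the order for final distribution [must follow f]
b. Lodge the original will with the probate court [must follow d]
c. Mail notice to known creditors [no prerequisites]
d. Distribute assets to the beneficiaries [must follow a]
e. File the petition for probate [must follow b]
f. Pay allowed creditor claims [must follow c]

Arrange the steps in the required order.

c, f, a, d, b, e

c is the only step with nothing outstanding, so it goes first.
f needed c, now all done → f.
Next only a has its prerequisites met → a.
That leaves d as the only ready step → d.
That leaves b as the only ready step → b.
e needed b, now all done → e.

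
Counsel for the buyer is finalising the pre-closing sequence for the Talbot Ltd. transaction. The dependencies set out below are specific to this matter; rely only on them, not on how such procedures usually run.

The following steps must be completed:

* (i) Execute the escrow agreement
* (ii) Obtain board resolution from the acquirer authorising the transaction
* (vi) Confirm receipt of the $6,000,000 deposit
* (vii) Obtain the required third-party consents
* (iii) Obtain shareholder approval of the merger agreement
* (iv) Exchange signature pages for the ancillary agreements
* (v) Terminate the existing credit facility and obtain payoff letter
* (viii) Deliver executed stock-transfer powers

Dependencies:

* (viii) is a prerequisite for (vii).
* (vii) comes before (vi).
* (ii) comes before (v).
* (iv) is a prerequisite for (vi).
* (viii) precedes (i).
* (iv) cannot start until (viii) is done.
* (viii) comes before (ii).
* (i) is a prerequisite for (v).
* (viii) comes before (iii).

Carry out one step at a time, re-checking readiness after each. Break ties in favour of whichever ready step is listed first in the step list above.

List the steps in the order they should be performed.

(viii), (i), (ii), (vii), (iii), (iv), (vi), (v)

(viii) is the only step with nothing outstanding, so it goes first.
Now (i), (ii), (vii), (iii) and (iv) have their prerequisites met. (i) is listed earlier, so (i) next.
(ii), (vii), (iii) and (iv) are all available; (ii) is listed earlier → (ii).
(vii), (iii), (iv) and (v) are all available; (vii) is listed earlier → (vii).
(iii), (iv) and (v) are all available; (iii) is listed earlier → (iii).
(iv) and (v) are both available; (iv) is listed earlier → (iv).
Now (vi) and (v) have their prerequisites met. (vi) is listed earlier, so (vi) next.
That leaves (v) as the only ready step → (v).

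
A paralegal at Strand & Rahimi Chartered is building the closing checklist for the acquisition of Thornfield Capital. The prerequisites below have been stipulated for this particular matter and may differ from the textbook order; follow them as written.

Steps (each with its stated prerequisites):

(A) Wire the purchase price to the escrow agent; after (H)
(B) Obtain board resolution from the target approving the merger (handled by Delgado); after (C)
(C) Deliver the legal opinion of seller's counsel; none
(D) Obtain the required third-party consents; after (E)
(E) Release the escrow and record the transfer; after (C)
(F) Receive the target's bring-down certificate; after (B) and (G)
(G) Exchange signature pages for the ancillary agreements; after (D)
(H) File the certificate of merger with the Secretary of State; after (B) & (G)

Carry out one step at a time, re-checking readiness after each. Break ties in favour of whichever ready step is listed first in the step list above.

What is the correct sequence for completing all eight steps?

(C) → (B) → (E) → (D) → (G) → (F) → (H) → (A)

(C) has no prerequisites → (C) first.
Ready: (B) and (E). (B) is listed earlier → (B).
That leaves (E) as the only ready step → (E).
(D) needed (E), now all done → (D).
(G) needed (D), now all done → (G).
Ready: (F) and (H). (F) is listed earlier → (F).
That leaves (H) as the only ready step → (H).
Next only (A) has its prerequisites met → (A).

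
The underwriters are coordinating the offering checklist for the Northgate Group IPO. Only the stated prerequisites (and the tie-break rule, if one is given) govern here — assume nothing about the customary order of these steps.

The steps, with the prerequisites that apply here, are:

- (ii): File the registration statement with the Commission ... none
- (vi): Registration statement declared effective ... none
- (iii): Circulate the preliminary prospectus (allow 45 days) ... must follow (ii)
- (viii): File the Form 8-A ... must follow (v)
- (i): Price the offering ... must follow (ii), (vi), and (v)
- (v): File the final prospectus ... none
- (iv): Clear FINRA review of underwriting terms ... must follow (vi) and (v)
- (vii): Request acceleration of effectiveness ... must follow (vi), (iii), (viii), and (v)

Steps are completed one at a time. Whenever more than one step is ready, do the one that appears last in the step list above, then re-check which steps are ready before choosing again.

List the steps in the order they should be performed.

(v), (vi) and (ii) have no prerequisites; (v) is listed later, so (v) is first.
Now (viii), (vi) and (ii) have their prerequisites met. (viii) is listed later, so (viii) next.
(vi) and (ii) are both available; (vi) is listed later → (vi).
(iv) now also ready, so the ready set is {(iv), (ii)}; (iv) is listed later → (iv).
(ii) is the only step now ready → (ii).
Now (i) and (iii) have their prerequisites met. (i) is listed later, so (i) next.
(iii) needed (ii), now all done → (iii).
(vii) is the only step now ready → (vii).

(v), (viii), (vi), (iv), (ii), (i), (iii), (vii)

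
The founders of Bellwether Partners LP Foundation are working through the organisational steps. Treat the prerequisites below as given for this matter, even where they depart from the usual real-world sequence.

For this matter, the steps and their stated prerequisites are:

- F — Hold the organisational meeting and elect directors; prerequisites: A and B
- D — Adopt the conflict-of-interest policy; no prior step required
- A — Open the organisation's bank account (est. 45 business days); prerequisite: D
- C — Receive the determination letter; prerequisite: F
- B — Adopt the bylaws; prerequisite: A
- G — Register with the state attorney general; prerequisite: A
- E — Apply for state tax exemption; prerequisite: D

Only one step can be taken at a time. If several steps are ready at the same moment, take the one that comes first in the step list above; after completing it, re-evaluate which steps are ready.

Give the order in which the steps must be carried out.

D is the only step with nothing outstanding, so it goes first.
A and E are both available; A is listed earlier → A.
B, G and E are all available; B is listed earlier → B.
F now also ready, so the ready set is {F, G, E}; F is listed earlier → F.
C, G and E are all available; C is listed earlier → C.
G and E are both available; G is listed earlier → G.
E is the only step now ready → E.

D, A, B, F, C, G, E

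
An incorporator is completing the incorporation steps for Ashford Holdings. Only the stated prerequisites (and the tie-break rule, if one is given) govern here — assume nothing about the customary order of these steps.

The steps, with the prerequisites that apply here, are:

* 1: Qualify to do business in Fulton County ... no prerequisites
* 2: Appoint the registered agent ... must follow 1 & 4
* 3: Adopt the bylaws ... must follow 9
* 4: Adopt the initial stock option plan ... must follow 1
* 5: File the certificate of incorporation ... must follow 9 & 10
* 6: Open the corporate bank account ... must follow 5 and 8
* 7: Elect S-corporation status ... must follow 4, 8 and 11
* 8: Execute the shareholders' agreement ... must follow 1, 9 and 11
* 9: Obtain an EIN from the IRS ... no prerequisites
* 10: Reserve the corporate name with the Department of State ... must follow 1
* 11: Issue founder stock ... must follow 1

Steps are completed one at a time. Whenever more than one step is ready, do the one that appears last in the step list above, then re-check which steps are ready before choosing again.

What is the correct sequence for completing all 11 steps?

9 and 1 have no prerequisites; 9 is listed later, so 9 is first.
Now 3 and 1 have their prerequisites met. 3 is listed later, so 3 next.
That leaves 1 as the only ready step → 1.
Ready: 11, 10 and 4. 11 is listed later → 11.
10, 8 and 4 are all available; 10 is listed later → 10.
Now 8, 5 and 4 have their prerequisites met. 8 is listed later, so 8 next.
Now 5 and 4 have their prerequisites met. 5 is listed later, so 5 next.
Now 6 and 4 have their prerequisites met. 6 is listed later, so 6 next.
Next only 4 has its prerequisites met → 4.
Now 7 and 2 have their prerequisites met. 7 is listed later, so 7 next.
2 needed 4 and 1, now all done → 2.

9 3 1 11 10 8 5 6 4 7 2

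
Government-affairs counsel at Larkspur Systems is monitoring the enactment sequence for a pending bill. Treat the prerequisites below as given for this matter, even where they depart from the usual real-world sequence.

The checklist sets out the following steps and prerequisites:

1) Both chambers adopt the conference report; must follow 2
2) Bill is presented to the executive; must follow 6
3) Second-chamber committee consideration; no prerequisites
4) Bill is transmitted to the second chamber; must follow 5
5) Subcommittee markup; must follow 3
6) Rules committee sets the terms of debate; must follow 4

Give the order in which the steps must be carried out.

3 5 4 6 2 1

3 is the only step with nothing outstanding, so it goes first.
That leaves 5 as the only ready step → 5.
4 needed 5, now all done → 4.
6 is the only step now ready → 6.
Next only 2 has its prerequisites met → 2.
Next only 1 has its prerequisites met → 1.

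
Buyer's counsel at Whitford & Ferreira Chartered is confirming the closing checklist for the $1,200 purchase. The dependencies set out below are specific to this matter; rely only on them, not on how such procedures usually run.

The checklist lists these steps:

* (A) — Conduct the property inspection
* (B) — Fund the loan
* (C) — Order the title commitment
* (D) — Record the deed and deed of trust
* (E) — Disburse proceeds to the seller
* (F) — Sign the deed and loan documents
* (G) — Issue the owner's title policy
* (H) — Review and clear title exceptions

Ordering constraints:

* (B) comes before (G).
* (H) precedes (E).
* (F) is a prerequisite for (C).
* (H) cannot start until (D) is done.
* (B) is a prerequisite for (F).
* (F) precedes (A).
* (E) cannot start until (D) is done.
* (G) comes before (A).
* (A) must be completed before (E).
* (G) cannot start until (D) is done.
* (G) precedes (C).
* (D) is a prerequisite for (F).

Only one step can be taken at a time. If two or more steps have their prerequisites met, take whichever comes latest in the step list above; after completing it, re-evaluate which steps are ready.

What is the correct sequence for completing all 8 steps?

(D) (H) (B) (G) (F) (C) (A) (E)

(D) and (B) have no prerequisites; (D) is listed later, so (D) is first.
(H) now also ready, so the ready set is {(H), (B)}; (H) is listed later → (H).
Next only (B) has its prerequisites met → (B).
Ready: (G) and (F). (G) is listed later → (G).
(F) needed (D) and (B), now all done → (F).
(C) and (A) are both available; (C) is listed later → (C).
(A) needed (G) and (F), now all done → (A).
(E) is the only step now ready → (E).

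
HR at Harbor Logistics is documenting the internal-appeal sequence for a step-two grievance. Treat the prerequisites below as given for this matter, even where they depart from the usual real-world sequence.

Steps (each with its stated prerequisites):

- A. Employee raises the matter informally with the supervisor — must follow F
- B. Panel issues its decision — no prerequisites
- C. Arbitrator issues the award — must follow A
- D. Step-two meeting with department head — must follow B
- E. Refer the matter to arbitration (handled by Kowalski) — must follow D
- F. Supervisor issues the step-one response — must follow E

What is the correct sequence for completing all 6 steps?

B, D, E, F, A, C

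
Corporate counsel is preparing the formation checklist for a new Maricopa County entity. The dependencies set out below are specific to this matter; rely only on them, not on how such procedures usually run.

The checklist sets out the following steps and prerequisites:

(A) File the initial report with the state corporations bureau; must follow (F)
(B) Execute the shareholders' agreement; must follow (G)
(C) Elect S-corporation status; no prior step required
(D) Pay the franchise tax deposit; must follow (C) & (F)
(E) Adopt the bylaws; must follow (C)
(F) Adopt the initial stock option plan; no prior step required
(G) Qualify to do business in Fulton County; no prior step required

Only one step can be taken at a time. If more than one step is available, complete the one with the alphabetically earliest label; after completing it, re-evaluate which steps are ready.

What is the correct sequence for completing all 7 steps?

Nothing is required for (C), (F) and (G). (C) has the earlier label → (C) first.
(E) now also ready, so the ready set is {(E), (F), (G)}; (E) has the earlier label → (E).
Now (F) and (G) have their prerequisites met. (F) has the earlier label, so (F) next.
(A), (D) and (G) are all available; (A) has the earlier label → (A).
(D) and (G) are both available; (D) has the earlier label → (D).
Next only (G) has its prerequisites met → (G).
(B) needed (G), now all done → (B).

(C) → (E) → (F) → (A) → (D) → (G) → (B)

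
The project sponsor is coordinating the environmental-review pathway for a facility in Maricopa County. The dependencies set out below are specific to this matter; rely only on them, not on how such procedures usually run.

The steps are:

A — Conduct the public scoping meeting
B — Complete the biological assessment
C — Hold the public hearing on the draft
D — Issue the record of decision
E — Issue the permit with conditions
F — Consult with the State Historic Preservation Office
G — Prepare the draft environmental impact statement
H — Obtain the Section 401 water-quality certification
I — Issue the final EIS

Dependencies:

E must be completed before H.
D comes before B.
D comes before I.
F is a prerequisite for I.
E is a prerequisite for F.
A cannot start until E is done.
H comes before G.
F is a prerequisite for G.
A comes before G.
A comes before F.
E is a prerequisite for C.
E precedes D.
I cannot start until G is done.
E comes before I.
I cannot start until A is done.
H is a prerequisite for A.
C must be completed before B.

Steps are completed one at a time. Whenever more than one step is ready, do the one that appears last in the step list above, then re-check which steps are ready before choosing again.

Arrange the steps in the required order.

E H D C B A F G I

E is the only step with nothing outstanding, so it goes first.
H, D and C are all available; H is listed later → H.
A now also ready, so the ready set is {D, C, A}; D is listed later → D.
Ready: C and A. C is listed later → C.
B and A are both available; B is listed later → B.
A is the only step now ready → A.
That leaves F as the only ready step → F.
Next only G has its prerequisites met → G.
Next only I has its prerequisites met → I.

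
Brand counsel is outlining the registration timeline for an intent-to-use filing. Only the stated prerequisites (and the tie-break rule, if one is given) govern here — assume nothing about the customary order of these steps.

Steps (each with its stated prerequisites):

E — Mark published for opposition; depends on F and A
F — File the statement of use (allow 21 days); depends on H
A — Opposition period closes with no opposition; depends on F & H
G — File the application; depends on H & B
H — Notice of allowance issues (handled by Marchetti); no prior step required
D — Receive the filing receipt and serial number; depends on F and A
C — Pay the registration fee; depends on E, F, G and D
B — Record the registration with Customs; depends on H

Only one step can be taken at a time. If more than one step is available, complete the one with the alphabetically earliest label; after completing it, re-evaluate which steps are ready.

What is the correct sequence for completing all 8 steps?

H → B → F → A → D → E → G → C

H has no prerequisites → H first.
Now B and F have their prerequisites met. B has the earlier label, so B next.
G now also ready, so the ready set is {F, G}; F has the earlier label → F.
Now A and G have their prerequisites met. A has the earlier label, so A next.
D and E now also ready, so the ready set is {D, E, G}; D has the earlier label → D.
E and G are both available; E has the earlier label → E.
Next only G has its prerequisites met → G.
C is the only step now ready → C.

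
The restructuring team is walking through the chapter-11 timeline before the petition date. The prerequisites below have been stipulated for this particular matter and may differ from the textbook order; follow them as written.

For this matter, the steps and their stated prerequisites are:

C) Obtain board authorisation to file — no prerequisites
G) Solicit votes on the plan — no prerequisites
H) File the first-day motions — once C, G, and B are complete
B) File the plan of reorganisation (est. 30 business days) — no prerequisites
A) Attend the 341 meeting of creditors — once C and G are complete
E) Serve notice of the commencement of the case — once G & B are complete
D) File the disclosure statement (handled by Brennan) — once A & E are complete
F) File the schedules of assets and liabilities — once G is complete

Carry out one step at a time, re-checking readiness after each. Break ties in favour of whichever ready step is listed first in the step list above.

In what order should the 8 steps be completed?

C, G, B, H, A, E, D, F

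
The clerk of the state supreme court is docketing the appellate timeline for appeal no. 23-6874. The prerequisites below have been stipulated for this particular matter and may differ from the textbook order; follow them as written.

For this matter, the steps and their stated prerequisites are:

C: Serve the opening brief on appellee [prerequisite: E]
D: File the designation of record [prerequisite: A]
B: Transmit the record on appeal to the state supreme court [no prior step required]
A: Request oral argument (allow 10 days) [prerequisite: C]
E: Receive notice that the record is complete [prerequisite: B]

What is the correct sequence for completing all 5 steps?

B, E, C, A, D

Only B has no prerequisites, so it is first.
E needed B, now all done → E.
Next only C has its prerequisites met → C.
Next only A has its prerequisites met → A.
D needed A, now all done → D.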